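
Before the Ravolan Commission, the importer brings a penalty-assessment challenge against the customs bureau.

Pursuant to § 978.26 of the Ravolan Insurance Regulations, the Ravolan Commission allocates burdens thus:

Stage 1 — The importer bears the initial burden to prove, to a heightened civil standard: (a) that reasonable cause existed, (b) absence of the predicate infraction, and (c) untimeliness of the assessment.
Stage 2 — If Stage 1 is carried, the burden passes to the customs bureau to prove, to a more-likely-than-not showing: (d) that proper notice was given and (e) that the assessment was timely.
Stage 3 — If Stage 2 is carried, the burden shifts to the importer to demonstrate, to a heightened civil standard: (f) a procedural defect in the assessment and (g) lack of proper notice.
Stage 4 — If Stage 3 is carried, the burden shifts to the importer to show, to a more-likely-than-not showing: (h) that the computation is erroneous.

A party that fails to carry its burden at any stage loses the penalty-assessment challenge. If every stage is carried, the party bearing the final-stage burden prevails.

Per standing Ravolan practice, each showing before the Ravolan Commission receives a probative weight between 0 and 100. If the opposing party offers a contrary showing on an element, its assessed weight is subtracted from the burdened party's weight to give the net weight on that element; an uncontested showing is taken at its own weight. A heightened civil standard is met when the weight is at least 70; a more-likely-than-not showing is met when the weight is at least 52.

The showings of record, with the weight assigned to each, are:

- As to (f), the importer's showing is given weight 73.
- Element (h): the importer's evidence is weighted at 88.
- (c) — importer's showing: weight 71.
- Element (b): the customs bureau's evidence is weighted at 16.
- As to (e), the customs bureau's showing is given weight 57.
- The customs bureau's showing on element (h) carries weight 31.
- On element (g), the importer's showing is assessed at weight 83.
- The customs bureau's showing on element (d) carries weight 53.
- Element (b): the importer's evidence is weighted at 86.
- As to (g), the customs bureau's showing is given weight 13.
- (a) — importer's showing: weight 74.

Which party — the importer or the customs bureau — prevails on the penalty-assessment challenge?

importer

Stage 1 (importer, a heightened civil standard, weight is at least 70): (a) 74 ≥ 70 — meets; (b) net 86−16=70 ≥ 70 — meets; (c) 71 ≥ 70 — meets.
  Stage 1 carried; the burden shifts to the customs bureau.
Stage 2 (customs bureau, a more-likely-than-not showing, weight is at least 52): (d) 53 ≥ 52 — meets; (e) 57 ≥ 52 — meets.
  Stage 2 carried; the burden shifts to the importer.
Stage 3 (importer, a heightened civil standard, weight is at least 70): (f) 73 ≥ 70 — meets; (g) net 83−13=70 ≥ 70 — meets.
  Stage 3 carried; the burden remains with the importer.
Stage 4 (importer, a more-likely-than-not showing, weight is at least 52): (h) net 88−31=57 ≥ 52 — meets.
  The importer carries the last stage.
With every stage satisfied, the importer prevails.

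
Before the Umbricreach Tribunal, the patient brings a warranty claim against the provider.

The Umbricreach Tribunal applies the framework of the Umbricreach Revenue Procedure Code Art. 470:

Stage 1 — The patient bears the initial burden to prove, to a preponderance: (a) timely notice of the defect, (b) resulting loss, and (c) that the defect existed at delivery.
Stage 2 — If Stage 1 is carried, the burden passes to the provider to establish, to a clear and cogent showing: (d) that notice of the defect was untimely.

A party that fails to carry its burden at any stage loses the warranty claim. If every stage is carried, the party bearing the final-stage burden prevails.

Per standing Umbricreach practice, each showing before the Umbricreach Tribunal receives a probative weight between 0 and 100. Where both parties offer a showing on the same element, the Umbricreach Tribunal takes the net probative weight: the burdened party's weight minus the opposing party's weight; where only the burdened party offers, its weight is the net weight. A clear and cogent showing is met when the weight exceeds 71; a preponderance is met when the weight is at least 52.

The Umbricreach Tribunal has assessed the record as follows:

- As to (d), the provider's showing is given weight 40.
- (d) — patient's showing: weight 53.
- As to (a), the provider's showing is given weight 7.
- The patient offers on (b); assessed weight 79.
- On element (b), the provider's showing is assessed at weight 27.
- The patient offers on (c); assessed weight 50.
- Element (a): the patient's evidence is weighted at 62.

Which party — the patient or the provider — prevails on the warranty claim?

Stage 1 — burden on patient; standard: a preponderance (weight is at least 52).
    (a): 62 − 7 = 55 ≥ 52 [met]
    (b): 79 − 27 = 52 ≥ 52 [met]
    (c): 50 < 52 [not met]
  The patient does not carry Stage 1.
So the provider prevails.

provider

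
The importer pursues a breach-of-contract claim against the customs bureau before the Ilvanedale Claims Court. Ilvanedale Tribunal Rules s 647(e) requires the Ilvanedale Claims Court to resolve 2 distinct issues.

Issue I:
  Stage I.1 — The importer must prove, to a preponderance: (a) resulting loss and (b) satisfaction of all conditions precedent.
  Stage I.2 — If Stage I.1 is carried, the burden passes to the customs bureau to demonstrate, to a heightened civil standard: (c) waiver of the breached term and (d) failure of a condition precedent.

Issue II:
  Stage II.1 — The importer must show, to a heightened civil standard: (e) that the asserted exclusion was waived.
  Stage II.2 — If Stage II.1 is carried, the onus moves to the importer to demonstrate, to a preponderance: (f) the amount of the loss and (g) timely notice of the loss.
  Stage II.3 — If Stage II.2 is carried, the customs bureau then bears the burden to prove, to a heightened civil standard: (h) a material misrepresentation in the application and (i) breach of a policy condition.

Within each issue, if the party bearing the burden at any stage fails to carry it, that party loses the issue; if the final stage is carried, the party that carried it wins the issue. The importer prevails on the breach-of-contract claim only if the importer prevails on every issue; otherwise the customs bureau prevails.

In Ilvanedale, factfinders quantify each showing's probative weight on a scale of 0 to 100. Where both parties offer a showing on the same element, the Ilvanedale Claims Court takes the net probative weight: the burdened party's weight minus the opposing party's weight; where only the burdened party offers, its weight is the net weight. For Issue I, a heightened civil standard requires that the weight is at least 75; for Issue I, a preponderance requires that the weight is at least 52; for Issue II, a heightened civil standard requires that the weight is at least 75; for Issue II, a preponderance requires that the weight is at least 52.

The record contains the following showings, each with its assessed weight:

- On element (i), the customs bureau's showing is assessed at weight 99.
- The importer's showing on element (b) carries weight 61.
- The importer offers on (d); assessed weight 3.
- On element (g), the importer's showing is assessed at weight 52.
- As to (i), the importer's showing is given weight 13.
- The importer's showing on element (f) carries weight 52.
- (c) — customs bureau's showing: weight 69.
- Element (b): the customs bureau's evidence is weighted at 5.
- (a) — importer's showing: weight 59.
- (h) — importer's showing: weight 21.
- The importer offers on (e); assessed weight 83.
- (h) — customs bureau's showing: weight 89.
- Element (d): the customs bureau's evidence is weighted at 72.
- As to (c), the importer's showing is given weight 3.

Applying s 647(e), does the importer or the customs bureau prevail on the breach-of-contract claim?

— Issue I —
Stage I.1 — burden on importer; standard: a preponderance (weight is at least 52).
    (a): 59 ≥ 52 [met]
    (b): 61 − 5 = 56 ≥ 52 [met]
  All elements met. The burden passes to the customs bureau.
Stage I.2 — burden on customs bureau; standard: a heightened civil standard (weight is at least 75).
    (c): 69 − 3 = 66 < 75 [not met]
    (d): 72 − 3 = 69 < 75 [not met]
  Not every element is met, so the customs bureau fails to carry Stage I.2.
The importer prevails on this issue.
— Issue II —
Stage II.1 — burden on importer; standard: a heightened civil standard (weight is at least 75).
    (e): 83 ≥ 75 [met]
  All elements met. The importer retains the burden for Stage II.2.
Stage II.2 — burden on importer; standard: a preponderance (weight is at least 52).
    (f): 52 ≥ 52 [met]
    (g): 52 ≥ 52 [met]
  Stage II.2 carried; the burden shifts to the customs bureau.
Stage II.3 — burden on customs bureau; standard: a heightened civil standard (weight is at least 75).
    (h): 89 − 21 = 68 < 75 [not met]
    (i): 99 − 13 = 86 ≥ 75 [met]
  Not every element is met, so the customs bureau fails to carry Stage II.3.
The importer prevails on this issue.
Per-issue: Issue I → importer; Issue II → importer. The importer must prevail on every issue; overall, the importer prevails.

importer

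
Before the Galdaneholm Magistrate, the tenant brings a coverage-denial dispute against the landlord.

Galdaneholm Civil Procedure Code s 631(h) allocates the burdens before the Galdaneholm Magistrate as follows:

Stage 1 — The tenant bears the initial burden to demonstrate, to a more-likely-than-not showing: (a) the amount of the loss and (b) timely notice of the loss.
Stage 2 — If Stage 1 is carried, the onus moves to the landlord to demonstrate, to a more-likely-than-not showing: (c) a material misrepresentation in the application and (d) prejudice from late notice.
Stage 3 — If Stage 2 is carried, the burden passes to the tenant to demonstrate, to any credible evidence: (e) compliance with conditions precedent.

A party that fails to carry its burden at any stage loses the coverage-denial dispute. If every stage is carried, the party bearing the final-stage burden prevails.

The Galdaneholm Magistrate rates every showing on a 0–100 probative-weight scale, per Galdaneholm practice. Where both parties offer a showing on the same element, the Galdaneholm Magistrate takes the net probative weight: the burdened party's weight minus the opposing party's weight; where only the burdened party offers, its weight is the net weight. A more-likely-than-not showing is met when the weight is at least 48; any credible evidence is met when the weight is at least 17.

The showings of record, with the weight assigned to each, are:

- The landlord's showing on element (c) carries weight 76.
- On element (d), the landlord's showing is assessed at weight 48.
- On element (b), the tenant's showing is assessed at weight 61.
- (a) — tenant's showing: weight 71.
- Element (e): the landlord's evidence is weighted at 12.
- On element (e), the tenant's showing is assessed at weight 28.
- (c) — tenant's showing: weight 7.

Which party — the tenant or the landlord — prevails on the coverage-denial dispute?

landlord

Stage 1 — burden on tenant; standard: a more-likely-than-not showing (weight is at least 48).
    (a): 71 ≥ 48 [met]
    (b): 61 ≥ 48 [met]
  All elements met. The burden passes to the landlord.
Stage 2 — burden on landlord; standard: a more-likely-than-not showing (weight is at least 48).
    (c): 76 − 7 = 69 ≥ 48 [met]
    (d): 48 ≥ 48 [met]
  The landlord carries Stage 2; the tenant now bears the burden.
Stage 3 — burden on tenant; standard: any credible evidence (weight is at least 17).
    (e): 28 − 12 = 16 < 17 [not met]
  Stage 3 not carried; the tenant fails its burden.
The analysis ends at Stage 3; the landlord prevails.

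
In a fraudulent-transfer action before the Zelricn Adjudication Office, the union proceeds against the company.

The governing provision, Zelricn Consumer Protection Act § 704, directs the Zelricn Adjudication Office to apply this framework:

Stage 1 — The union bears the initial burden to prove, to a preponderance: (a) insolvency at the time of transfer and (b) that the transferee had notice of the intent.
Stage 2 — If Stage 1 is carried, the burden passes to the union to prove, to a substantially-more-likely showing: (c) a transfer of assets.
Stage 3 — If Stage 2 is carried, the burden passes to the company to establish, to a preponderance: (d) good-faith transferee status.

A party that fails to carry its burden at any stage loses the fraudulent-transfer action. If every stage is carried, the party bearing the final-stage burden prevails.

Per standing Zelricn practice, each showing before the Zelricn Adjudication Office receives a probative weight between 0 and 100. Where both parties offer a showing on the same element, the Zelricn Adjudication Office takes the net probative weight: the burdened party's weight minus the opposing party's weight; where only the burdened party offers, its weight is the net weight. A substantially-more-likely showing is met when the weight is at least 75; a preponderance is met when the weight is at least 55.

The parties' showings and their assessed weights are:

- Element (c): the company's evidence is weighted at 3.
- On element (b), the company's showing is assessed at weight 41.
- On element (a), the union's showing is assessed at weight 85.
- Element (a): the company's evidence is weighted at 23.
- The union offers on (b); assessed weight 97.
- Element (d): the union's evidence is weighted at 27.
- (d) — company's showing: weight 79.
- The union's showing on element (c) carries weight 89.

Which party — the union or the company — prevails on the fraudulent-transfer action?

Stage 1 — burden on union; standard: a preponderance (weight is at least 55).
    (a): 85 − 23 = 62 ≥ 55 [met]
    (b): 97 − 41 = 56 ≥ 55 [met]
  All elements met. The union retains the burden for Stage 2.
Stage 2 — burden on union; standard: a substantially-more-likely showing (weight is at least 75).
    (c): 89 − 3 = 86 ≥ 75 [met]
  Stage 2 is satisfied; the onus moves to the company.
Stage 3 — burden on company; standard: a preponderance (weight is at least 55).
    (d): 79 − 27 = 52 < 55 [not met]
  Stage 3 not carried; the company fails its burden.
So the union prevails.

union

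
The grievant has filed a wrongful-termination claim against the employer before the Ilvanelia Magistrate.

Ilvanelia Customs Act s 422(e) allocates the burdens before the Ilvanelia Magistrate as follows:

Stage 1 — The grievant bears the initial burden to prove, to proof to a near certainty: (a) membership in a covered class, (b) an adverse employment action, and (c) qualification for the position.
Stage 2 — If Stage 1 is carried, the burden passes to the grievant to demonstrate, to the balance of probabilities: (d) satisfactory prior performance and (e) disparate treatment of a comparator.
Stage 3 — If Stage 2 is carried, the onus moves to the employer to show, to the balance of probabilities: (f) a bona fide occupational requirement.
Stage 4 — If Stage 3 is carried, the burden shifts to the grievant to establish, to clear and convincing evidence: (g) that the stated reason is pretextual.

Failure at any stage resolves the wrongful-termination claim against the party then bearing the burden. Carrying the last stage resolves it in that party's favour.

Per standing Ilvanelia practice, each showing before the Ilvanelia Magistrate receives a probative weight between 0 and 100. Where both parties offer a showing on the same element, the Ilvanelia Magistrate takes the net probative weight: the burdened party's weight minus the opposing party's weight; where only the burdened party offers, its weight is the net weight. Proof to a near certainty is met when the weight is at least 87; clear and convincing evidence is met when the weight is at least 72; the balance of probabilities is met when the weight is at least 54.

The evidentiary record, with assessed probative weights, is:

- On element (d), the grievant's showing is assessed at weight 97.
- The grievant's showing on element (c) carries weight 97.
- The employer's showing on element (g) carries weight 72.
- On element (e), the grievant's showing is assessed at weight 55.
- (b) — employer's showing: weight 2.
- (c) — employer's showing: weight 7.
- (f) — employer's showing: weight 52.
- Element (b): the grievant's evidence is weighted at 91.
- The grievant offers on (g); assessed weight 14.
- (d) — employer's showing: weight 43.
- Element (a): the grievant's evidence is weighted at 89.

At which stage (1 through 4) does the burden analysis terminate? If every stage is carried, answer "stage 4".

stage 3

Stage 1 (grievant, proof to a near certainty, weight is at least 87): (a) 89 ≥ 87 — meets; (b) net 91−2=89 ≥ 87 — meets; (c) net 97−7=90 ≥ 87 — meets.
  Stage 1 carried; the burden remains with the grievant.
Stage 2 (grievant, the balance of probabilities, weight is at least 54): (d) net 97−43=54 ≥ 54 — meets; (e) 55 ≥ 54 — meets.
  The grievant carries Stage 2; the employer now bears the burden.
Stage 3 (employer, the balance of probabilities, weight is at least 54): (f) 52 < 54 — fails.
  Stage 3 not carried; the employer fails its burden.
So the grievant prevails.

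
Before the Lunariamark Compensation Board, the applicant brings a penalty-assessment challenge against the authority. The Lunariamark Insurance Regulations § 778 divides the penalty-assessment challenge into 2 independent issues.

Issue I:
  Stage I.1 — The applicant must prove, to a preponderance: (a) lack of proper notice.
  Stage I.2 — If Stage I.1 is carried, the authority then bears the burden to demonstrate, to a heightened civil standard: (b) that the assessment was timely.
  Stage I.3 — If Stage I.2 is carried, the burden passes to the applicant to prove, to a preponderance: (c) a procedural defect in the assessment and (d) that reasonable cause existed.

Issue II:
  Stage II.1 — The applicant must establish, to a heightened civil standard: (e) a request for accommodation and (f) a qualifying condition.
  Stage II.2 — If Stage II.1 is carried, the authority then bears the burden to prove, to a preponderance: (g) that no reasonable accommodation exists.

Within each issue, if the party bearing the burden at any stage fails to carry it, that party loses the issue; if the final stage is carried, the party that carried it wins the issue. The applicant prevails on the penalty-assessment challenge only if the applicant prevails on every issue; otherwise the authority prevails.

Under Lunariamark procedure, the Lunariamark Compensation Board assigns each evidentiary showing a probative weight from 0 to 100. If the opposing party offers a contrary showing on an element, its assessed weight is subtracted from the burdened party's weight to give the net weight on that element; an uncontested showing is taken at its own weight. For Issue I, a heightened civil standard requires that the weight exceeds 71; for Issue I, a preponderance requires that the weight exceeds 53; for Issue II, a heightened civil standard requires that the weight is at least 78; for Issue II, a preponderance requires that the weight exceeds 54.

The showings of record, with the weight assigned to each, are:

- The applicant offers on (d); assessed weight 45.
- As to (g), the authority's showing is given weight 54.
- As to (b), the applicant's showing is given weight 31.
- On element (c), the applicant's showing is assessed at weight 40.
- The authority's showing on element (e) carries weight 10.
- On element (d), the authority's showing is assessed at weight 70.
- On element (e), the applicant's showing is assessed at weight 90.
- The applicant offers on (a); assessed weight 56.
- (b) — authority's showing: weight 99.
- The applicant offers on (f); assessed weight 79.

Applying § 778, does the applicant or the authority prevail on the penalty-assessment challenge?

— Issue I —
At Stage I.1 the applicant must meet a preponderance (weight exceeds 53): on (a) the weight is 56, which does exceed 53, so (a) meets the standard.
  All elements met. The burden passes to the authority.
At Stage I.2 the authority must meet a heightened civil standard (weight exceeds 71): on (b) the weight is 99 less the opposing 31 gives net 68, ≤ 71, so (b) does not meet the standard.
  The authority does not carry Stage I.2.
The analysis ends at Stage I.2; the applicant prevails on this issue.
— Issue II —
Stage II.1 — burden on applicant; standard: a heightened civil standard (weight is at least 78).
    (e): 90 − 10 = 80 ≥ 78 [met]
    (f): 79 ≥ 78 [met]
  All elements met. The burden passes to the authority.
Stage II.2 — burden on authority; standard: a preponderance (weight exceeds 54).
    (g): 54 ≤ 54 [not met]
  Not every element is met, so the authority fails to carry Stage II.2.
So the applicant prevails on this issue.
Per-issue: Issue I → applicant; Issue II → applicant. The applicant must prevail on every issue; overall, the applicant prevails.

applicant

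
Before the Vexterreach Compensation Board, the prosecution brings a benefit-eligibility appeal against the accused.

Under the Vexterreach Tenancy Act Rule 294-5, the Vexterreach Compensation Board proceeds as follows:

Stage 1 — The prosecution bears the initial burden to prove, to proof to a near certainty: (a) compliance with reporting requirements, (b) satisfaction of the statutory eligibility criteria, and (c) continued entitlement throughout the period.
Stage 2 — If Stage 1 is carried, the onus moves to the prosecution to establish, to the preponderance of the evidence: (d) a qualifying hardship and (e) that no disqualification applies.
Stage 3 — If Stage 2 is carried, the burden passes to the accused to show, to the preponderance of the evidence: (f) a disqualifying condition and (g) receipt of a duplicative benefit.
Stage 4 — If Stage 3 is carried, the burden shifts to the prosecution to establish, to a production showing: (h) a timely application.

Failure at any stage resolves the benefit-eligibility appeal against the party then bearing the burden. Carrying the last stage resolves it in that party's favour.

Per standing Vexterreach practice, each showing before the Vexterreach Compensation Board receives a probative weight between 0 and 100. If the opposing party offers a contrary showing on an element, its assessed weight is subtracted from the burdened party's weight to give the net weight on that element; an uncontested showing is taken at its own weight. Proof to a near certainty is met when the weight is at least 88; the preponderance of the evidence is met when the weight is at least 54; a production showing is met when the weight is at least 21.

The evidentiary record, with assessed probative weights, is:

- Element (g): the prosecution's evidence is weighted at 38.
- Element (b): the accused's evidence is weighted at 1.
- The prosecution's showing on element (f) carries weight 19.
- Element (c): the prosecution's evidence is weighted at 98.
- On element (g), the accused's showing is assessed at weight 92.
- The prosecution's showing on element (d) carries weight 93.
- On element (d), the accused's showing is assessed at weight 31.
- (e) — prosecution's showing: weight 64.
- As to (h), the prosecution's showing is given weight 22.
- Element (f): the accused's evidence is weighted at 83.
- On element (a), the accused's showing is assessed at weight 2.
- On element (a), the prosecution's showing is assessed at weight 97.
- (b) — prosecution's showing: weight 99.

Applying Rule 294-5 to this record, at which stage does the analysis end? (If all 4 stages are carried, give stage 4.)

At Stage 1 the prosecution must meet proof to a near certainty (weight is at least 88): on (a) the weight is 97 less the opposing 2 gives net 95, which does reach 88, so (a) meets the standard; on (b) the weight is 99 less the opposing 1 gives net 98, which does reach 88, so (b) meets the standard; on (c) the weight is 98, which does reach 88, so (c) meets the standard.
  All elements met. The prosecution retains the burden for Stage 2.
At Stage 2 the prosecution must meet the preponderance of the evidence (weight is at least 54): on (d) the weight is 93 less the opposing 31 gives net 62, which does reach 54, so (d) meets the standard; on (e) the weight is 64, which does reach 54, so (e) meets the standard.
  Stage 2 carried; the burden shifts to the accused.
At Stage 3 the accused must meet the preponderance of the evidence (weight is at least 54): on (f) the weight is 83 less the opposing 19 gives net 64, ≥ 54, so (f) meets the standard; on (g) the weight is 92 less the opposing 38 gives net 54, which does reach 54, so (g) meets the standard.
  Stage 3 is satisfied; the onus moves to the prosecution.
At Stage 4 the prosecution must meet a production showing (weight is at least 21): on (h) the weight is 22, ≥ 21, so (h) meets the standard.
  The prosecution carries the last stage.
Every stage carried; the prosecution prevails.

stage 4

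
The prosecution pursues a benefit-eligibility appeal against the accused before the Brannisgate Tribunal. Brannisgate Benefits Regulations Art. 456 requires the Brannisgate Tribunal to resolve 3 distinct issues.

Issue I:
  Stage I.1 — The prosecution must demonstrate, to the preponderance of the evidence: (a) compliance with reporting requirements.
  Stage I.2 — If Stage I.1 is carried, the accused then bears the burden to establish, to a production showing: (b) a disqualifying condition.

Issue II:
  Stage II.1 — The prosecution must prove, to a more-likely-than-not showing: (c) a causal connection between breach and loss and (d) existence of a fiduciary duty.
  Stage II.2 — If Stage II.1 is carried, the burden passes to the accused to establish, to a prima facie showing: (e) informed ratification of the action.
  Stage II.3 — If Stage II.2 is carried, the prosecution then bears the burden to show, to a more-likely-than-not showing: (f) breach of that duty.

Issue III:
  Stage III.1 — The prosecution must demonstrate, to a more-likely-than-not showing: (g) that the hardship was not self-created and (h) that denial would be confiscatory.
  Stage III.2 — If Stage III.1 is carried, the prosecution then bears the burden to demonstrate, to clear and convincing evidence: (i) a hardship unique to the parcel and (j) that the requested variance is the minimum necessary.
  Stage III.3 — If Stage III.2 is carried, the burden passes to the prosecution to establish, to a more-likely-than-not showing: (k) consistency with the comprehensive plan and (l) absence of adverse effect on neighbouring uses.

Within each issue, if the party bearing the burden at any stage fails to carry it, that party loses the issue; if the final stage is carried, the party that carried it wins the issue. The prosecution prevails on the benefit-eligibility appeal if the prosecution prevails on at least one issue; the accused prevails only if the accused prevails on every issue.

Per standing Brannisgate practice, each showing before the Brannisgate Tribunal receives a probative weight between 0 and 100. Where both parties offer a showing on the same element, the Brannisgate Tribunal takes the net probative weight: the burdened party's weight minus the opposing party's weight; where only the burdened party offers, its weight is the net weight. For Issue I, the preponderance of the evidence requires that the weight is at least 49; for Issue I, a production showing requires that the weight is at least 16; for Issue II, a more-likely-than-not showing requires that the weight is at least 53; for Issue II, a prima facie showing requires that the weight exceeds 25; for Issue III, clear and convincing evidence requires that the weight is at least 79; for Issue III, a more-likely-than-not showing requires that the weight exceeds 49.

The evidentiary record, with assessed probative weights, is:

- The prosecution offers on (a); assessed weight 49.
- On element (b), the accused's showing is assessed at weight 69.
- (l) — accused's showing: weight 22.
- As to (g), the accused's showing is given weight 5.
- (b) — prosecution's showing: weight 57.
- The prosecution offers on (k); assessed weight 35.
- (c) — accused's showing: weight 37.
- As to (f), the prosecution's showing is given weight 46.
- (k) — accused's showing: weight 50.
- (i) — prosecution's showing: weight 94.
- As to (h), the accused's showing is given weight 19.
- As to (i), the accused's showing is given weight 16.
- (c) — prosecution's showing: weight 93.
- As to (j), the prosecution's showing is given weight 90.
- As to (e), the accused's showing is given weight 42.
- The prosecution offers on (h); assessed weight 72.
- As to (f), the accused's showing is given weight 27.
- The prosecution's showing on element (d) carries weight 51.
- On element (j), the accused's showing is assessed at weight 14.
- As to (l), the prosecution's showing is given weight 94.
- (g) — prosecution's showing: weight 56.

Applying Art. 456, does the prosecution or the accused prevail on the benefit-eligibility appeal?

prosecution

— Issue I —
Stage I.1 — burden on prosecution; standard: the preponderance of the evidence (weight is at least 49).
    (a): 49 ≥ 49 [met]
  All elements met. The burden passes to the accused.
Stage I.2 — burden on accused; standard: a production showing (weight is at least 16).
    (b): 69 − 57 = 12 < 16 [not met]
  The accused does not carry Stage I.2.
The prosecution prevails on this issue.
— Issue II —
At Stage II.1 the prosecution must meet a more-likely-than-not showing (weight is at least 53): on (c) the weight is 93 less the opposing 37 gives net 56, which does reach 53, so (c) meets the standard; on (d) the weight is 51, < 53, so (d) does not meet the standard.
  Stage II.1 not carried; the prosecution fails its burden.
The analysis ends at Stage II.1; the accused prevails on this issue.
— Issue III —
Stage III.1 — burden on prosecution; standard: a more-likely-than-not showing (weight exceeds 49).
    (g): 56 − 5 = 51 > 49 [met]
    (h): 72 − 19 = 53 > 49 [met]
  Stage III.1 is satisfied; the prosecution continues to bear the burden.
Stage III.2 — burden on prosecution; standard: clear and convincing evidence (weight is at least 79).
    (i): 94 − 16 = 78 < 79 [not met]
    (j): 90 − 14 = 76 < 79 [not met]
  Not every element is met, so the prosecution fails to carry Stage III.2.
The accused prevails on this issue.
Per-issue: Issue I → prosecution; Issue II → accused; Issue III → accused. The prosecution must prevail on at least one issue; overall, the prosecution prevails.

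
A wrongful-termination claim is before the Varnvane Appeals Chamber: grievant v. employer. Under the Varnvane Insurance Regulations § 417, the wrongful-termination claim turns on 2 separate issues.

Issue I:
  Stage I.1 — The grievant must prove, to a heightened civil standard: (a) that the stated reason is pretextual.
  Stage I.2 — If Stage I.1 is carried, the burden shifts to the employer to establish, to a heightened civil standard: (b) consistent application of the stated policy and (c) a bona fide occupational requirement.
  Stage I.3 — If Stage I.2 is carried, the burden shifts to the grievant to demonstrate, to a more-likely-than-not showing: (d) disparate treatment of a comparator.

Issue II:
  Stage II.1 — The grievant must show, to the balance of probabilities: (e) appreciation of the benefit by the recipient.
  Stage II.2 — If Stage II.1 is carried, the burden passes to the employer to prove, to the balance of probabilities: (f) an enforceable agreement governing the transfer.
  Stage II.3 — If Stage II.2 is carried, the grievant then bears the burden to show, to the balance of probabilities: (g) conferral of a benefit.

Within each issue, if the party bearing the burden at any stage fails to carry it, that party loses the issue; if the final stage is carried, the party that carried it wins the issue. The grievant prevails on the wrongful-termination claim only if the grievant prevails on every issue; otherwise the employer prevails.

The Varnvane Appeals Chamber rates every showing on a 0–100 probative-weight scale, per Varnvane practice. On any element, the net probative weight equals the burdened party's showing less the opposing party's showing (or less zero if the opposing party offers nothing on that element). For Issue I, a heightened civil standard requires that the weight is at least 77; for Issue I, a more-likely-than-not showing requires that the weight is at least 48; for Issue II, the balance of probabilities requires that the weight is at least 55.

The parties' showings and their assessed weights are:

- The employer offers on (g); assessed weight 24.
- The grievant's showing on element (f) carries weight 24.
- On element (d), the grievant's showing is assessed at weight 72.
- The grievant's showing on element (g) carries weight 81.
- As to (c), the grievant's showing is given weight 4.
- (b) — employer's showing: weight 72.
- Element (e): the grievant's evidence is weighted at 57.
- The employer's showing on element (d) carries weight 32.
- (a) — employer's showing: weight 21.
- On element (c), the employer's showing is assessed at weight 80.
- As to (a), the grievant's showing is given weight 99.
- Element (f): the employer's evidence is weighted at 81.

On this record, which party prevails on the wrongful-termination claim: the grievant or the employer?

grievant

— Issue I —
Stage I.1 (grievant, a heightened civil standard, weight is at least 77): (a) net 99−21=78 ≥ 77 — meets.
  The grievant carries Stage I.1; the employer now bears the burden.
Stage I.2 (employer, a heightened civil standard, weight is at least 77): (b) 72 < 77 — fails; (c) net 80−4=76 < 77 — fails.
  Not every element is met, so the employer fails to carry Stage I.2.
So the grievant prevails on this issue.
— Issue II —
Stage II.1 (grievant, the balance of probabilities, weight is at least 55): (e) 57 ≥ 55 — meets.
  The grievant carries Stage II.1; the employer now bears the burden.
Stage II.2 (employer, the balance of probabilities, weight is at least 55): (f) net 81−24=57 ≥ 55 — meets.
  All elements met. The burden passes to the grievant.
Stage II.3 (grievant, the balance of probabilities, weight is at least 55): (g) net 81−24=57 ≥ 55 — meets.
  The grievant carries the last stage.
With every stage satisfied, the grievant prevails on this issue.
Per-issue: Issue I → grievant; Issue II → grievant. The grievant must prevail on every issue; overall, the grievant prevails.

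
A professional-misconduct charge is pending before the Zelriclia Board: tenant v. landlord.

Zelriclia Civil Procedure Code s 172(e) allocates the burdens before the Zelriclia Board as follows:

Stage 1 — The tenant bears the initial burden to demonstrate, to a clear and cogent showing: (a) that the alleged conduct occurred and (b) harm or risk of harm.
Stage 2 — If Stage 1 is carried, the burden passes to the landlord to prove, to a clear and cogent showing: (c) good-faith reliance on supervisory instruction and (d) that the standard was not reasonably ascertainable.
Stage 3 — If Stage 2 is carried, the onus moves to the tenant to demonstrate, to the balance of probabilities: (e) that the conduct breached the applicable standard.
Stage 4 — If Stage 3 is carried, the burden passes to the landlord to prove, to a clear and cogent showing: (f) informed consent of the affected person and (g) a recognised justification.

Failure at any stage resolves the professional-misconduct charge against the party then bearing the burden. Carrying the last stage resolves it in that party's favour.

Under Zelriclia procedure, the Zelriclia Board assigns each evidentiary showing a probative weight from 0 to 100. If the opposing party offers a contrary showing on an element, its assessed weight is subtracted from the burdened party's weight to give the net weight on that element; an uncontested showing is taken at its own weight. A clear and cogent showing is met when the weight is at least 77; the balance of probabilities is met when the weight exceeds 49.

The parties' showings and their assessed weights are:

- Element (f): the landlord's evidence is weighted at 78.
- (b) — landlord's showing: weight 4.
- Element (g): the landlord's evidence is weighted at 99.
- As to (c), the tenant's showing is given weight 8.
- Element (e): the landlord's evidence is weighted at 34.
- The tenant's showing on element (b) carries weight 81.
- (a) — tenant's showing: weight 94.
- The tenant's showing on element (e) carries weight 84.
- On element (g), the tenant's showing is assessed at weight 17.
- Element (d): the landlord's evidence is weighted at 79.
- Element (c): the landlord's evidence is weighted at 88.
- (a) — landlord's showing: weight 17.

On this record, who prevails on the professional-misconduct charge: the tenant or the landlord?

landlord

At Stage 1 the tenant must meet a clear and cogent showing (weight is at least 77): on (a) the weight is 94 less the opposing 17 gives net 77, ≥ 77, so (a) meets the standard; on (b) the weight is 81 less the opposing 4 gives net 77, ≥ 77, so (b) meets the standard.
  All elements met. The burden passes to the landlord.
At Stage 2 the landlord must meet a clear and cogent showing (weight is at least 77): on (c) the weight is 88 less the opposing 8 gives net 80, ≥ 77, so (c) meets the standard; on (d) the weight is 79, ≥ 77, so (d) meets the standard.
  Stage 2 carried; the burden shifts to the tenant.
At Stage 3 the tenant must meet the balance of probabilities (weight exceeds 49): on (e) the weight is 84 less the opposing 34 gives net 50, which does exceed 49, so (e) meets the standard.
  Stage 3 carried; the burden shifts to the landlord.
At Stage 4 the landlord must meet a clear and cogent showing (weight is at least 77): on (f) the weight is 78, which does reach 77, so (f) meets the standard; on (g) the weight is 99 less the opposing 17 gives net 82, ≥ 77, so (g) meets the standard.
  Stage 4 carried; the final stage is satisfied.
Every stage carried; the landlord prevails.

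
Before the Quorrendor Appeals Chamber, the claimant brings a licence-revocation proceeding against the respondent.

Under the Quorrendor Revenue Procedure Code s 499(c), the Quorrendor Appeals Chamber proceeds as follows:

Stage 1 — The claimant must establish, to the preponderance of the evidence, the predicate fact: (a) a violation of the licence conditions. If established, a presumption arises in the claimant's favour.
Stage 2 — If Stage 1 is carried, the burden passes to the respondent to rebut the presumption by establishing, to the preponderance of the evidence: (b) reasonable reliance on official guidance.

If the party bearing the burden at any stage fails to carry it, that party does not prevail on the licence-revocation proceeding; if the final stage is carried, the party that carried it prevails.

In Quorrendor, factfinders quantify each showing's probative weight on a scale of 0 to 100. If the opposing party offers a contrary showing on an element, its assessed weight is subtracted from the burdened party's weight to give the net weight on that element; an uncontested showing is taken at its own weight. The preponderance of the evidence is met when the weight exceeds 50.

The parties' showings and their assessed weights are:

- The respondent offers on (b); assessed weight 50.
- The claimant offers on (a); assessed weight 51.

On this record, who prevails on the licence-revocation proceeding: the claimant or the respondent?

claimant

Stage 1 — burden on claimant; standard: the preponderance of the evidence (weight exceeds 50).
    (a): 51 > 50 [met]
  Stage 1 carried; the burden shifts to the respondent.
Stage 2 — burden on respondent; standard: the preponderance of the evidence (weight exceeds 50).
    (b): 50 ≤ 50 [not met]
  The respondent does not carry Stage 2.
The analysis ends at Stage 2; the claimant prevails.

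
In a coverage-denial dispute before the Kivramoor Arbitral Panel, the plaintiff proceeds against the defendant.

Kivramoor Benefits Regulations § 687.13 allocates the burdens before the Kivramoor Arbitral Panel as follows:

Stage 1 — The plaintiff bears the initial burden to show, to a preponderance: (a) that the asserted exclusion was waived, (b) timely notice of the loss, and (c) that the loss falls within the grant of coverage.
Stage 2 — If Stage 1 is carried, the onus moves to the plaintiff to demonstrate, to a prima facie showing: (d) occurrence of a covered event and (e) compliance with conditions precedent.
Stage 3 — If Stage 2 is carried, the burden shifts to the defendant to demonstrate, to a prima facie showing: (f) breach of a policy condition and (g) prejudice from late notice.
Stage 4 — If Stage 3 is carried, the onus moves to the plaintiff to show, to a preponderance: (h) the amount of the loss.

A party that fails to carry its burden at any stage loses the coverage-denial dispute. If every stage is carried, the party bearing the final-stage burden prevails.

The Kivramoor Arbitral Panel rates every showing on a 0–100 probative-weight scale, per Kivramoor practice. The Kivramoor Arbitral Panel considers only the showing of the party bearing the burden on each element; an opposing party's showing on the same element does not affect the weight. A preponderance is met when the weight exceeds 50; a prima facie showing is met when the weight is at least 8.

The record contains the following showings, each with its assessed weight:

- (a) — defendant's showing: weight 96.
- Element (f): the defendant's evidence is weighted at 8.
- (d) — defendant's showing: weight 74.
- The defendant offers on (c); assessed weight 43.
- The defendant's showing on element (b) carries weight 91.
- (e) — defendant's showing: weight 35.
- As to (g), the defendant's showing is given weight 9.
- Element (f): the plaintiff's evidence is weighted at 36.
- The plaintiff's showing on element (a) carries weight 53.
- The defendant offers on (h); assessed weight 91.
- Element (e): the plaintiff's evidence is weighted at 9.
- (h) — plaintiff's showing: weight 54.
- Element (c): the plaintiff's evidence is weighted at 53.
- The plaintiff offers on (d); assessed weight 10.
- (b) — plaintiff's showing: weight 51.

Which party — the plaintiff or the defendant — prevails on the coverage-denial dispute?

plaintiff

Stage 1 (plaintiff, a preponderance, weight exceeds 50): (a) 53 (defendant's 96 disregarded) > 50 — meets; (b) 51 (defendant's 91 disregarded) > 50 — meets; (c) 53 (defendant's 43 disregarded) > 50 — meets.
  Stage 1 carried; the burden remains with the plaintiff.
Stage 2 (plaintiff, a prima facie showing, weight is at least 8): (d) 10 (defendant's 74 disregarded) ≥ 8 — meets; (e) 9 (defendant's 35 disregarded) ≥ 8 — meets.
  All elements met. The burden passes to the defendant.
Stage 3 (defendant, a prima facie showing, weight is at least 8): (f) 8 (plaintiff's 36 disregarded) ≥ 8 — meets; (g) 9 ≥ 8 — meets.
  Stage 3 is satisfied; the onus moves to the plaintiff.
Stage 4 (plaintiff, a preponderance, weight exceeds 50): (h) 54 (defendant's 91 disregarded) > 50 — meets.
  All elements met at the final stage.
All stages carried — the plaintiff prevails.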